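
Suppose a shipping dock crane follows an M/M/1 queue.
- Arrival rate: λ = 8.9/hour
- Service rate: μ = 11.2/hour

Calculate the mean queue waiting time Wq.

First, compute utilization: ρ = λ/μ = 8.9/11.2 = 0.7946
For M/M/1: Wq = λ/(μ(μ-λ))
Wq = 8.9/(11.2 × (11.2-8.9))
Wq = 8.9/(11.2 × 2.30)
Wq = 0.3455 hours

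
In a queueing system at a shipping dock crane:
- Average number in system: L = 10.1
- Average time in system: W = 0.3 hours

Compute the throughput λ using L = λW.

Little's Law: L = λW, so λ = L/W
λ = 10.1/0.3 = 33.6667 containers/hour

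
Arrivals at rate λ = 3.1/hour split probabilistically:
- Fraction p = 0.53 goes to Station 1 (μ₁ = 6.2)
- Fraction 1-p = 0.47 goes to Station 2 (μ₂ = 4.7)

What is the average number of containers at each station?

Effective rates: λ₁ = 3.1×0.53 = 1.643, λ₂ = 3.1×0.47 = 1.457
Station 1: ρ₁ = 1.643/6.2 = 0.2650, L₁ = ρ₁/(1-ρ₁) = 0.2650/(1-0.2650) = 0.3605
Station 2: ρ₂ = 1.457/4.7 = 0.3100, L₂ = ρ₂/(1-ρ₂) = 0.3100/(1-0.3100) = 0.4493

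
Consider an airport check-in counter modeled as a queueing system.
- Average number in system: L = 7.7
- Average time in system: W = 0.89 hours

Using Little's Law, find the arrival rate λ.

Little's Law: L = λW, so λ = L/W
λ = 7.7/0.89 = 8.6517 passengers/hour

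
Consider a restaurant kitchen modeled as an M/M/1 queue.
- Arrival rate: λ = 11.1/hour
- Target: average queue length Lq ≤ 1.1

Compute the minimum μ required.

For M/M/1: Lq = λ²/(μ(μ-λ))
Need Lq ≤ 1.1, i.e. μ(μ-λ) ≥ λ²/1.1
μ² - 11.1μ - 123.21/1.1 ≥ 0  →  μ² - 11.1μ - 112.0091 ≥ 0
Quadratic formula (positive root): μ = [λ + √(λ² + 4×112.0091)]/2
Discriminant: 123.21 + 4×112.0091 = 571.2464, √571.2464 = 23.9008
μ ≥ (11.1 + 23.9008)/2 = 17.5004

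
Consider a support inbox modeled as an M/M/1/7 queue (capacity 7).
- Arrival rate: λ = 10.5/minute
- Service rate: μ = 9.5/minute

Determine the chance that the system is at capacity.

ρ = λ/μ = 10.5/9.5 = 1.10526
P₀ = (1-ρ)/(1-ρ^(K+1)) = (1-1.10526)/(1-1.10526^8) = -0.10526/-1.2270 = 0.08579
P_K = P₀×ρ^K = 0.08579 × 1.10526^7 = 0.08579 × 2.0149 = 0.1729
Blocking probability = 17.29%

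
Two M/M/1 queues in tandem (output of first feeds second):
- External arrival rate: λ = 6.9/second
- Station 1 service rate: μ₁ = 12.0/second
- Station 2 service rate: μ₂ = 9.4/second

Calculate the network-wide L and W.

By Jackson's theorem, each station behaves as independent M/M/1.
Station 1: ρ₁ = 6.9/12.0 = 0.5750, L₁ = ρ₁/(1-ρ₁) = λ/(μ₁-λ) = 6.9/5.10 = 1.3529
Station 2: ρ₂ = 6.9/9.4 = 0.7340, L₂ = ρ₂/(1-ρ₂) = λ/(μ₂-λ) = 6.9/2.50 = 2.7600
Total: L = L₁ + L₂ = 1.3529 + 2.7600 = 4.1129
W = L/λ = 4.1129/6.9 = 0.5961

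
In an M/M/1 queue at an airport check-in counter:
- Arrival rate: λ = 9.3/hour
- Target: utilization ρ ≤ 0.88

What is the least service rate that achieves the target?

ρ = λ/μ, so μ = λ/ρ
μ ≥ 9.3/0.88 = 10.5682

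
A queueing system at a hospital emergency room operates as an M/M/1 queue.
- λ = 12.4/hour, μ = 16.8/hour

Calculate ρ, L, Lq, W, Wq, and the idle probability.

Step 1: ρ = λ/μ = 12.4/16.8 = 0.7381
Step 2: L = λ/(μ-λ) = 12.4/4.40 = 2.8182
Step 3: Lq = λ²/(μ(μ-λ)) = 153.76/(16.8×4.40) = 2.0801
Step 4: W = 1/(μ-λ) = 1/4.40 = 0.227273
Step 5: Wq = λ/(μ(μ-λ)) = 12.4/(16.8×4.40) = 0.1677
Step 6: P(0) = 1-ρ = 0.2619
Verify: L = λW = 12.4×0.227273 = 2.8182 ✔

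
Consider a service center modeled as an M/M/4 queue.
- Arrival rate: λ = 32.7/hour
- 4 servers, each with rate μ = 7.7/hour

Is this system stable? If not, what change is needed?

Stability requires ρ = λ/(cμ) < 1
ρ = 32.7/(4 × 7.7) = 32.7/30.80 = 1.0617
Since 1.0617 ≥ 1, the system is UNSTABLE.
Need c > λ/μ = 32.7/7.7 = 4.25.
Minimum servers needed: c = 5.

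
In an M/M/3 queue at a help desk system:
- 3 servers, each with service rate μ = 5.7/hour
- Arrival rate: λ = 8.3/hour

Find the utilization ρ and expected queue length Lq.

Traffic intensity: ρ = λ/(cμ) = 8.3/(3×5.7) = 0.4854
Since ρ = 0.4854 < 1, system is stable.
Offered load a = λ/μ = cρ = 8.3/5.7 = 1.4561
P₀ = [ Σₙ₌₀^2 aⁿ/n! + a^3/(3!(1-ρ)) ]⁻¹
Σ = a^0/0! + a^1/1! + a^2/2! = 1.0000 + 1.4561 + 1.0602 = 3.5163
a^3/(3!(1-ρ)) = 3.0875/(6 × 0.51462) = 0.9999
P₀ = 1/(3.5163 + 0.9999) = 0.2214
Lq = P₀·a^3·ρ / (3!(1-ρ)²) = 0.2214 × 3.0875 × 0.4854 / (6 × 0.2648) = 0.2088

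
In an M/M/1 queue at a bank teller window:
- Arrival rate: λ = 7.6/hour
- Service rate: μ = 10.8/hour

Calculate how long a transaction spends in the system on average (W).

First, compute utilization: ρ = λ/μ = 7.6/10.8 = 0.7037
For M/M/1: W = 1/(μ-λ)
W = 1/(10.8-7.6) = 1/3.20
W = 0.3125 hours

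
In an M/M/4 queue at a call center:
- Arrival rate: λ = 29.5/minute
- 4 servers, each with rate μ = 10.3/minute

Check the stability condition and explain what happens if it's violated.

Stability requires ρ = λ/(cμ) < 1
ρ = 29.5/(4 × 10.3) = 29.5/41.20 = 0.7160
Since 0.7160 < 1, the system is STABLE.
The servers are busy 71.60% of the time.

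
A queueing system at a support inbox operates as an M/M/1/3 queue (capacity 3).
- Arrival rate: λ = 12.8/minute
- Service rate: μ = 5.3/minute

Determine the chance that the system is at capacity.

ρ = λ/μ = 12.8/5.3 = 2.4151
P₀ = (1-ρ)/(1-ρ^(K+1)) = (1-2.4151)/(1-2.4151^4) = -1.4151/-33.0205 = 0.04286
P_K = P₀×ρ^K = 0.042855 × 2.4151^3 = 0.042855 × 14.0866 = 0.6037
Blocking probability = 60.37%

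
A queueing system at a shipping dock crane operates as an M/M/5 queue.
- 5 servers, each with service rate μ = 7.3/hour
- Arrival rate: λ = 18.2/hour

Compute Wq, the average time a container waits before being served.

Traffic intensity: ρ = λ/(cμ) = 18.2/(5×7.3) = 0.4986
Since ρ = 0.4986 < 1, system is stable.
Offered load a = λ/μ = cρ = 18.2/7.3 = 2.4932
P₀ = [ Σₙ₌₀^4 aⁿ/n! + a^5/(5!(1-ρ)) ]⁻¹
Σ = a^0/0! + a^1/1! + a^2/2! + a^3/3! + a^4/4! = 1.0000 + 2.4932 + 3.1079 + 2.5828 + 1.6098 = 10.7937
a^5/(5!(1-ρ)) = 96.3258/(120 × 0.50137) = 1.6010
P₀ = 1/(10.7937 + 1.6010) = 0.08068
Lq = P₀·a^5·ρ / (5!(1-ρ)²) = 0.080679 × 96.3258 × 0.49863 / (120 × 0.25137) = 0.1285
Wq = Lq/λ = 0.12847/18.2 = 0.007059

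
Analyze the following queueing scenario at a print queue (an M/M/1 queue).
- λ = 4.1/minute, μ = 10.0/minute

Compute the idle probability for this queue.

ρ = λ/μ = 4.1/10.0 = 0.4100
P(0) = 1 - ρ = 1 - 0.4100 = 0.5900
The server is idle 59.00% of the time.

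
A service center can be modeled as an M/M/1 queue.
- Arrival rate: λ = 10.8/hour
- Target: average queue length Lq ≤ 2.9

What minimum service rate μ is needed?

For M/M/1: Lq = λ²/(μ(μ-λ))
Need Lq ≤ 2.9, i.e. μ(μ-λ) ≥ λ²/2.9
μ² - 10.8μ - 116.64/2.9 ≥ 0  →  μ² - 10.8μ - 40.2207 ≥ 0
Quadratic formula (positive root): μ = [λ + √(λ² + 4×40.2207)]/2
Discriminant: 116.64 + 4×40.2207 = 277.5228, √277.5228 = 16.6590
μ ≥ (10.8 + 16.6590)/2 = 13.7295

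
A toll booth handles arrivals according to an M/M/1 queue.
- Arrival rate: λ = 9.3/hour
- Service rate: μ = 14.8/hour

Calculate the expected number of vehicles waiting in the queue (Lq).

ρ = λ/μ = 9.3/14.8 = 0.6284
For M/M/1: Lq = λ²/(μ(μ-λ))
Lq = 86.49/(14.8 × 5.50)
Lq = 1.0625 vehicles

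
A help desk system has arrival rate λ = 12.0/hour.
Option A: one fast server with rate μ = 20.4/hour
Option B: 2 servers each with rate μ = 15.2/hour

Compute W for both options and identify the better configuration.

Option A: single server μ = 20.4 (M/M/1)
  ρ_A = 12.0/20.4 = 0.5882
  W_A = 1/(μ-λ) = 1/(20.4-12.0) = 1/8.40 = 0.1190

Option B: 2 servers μ = 15.2 (M/M/2)
  ρ_B = λ/(cμ) = 12.0/(2×15.2) = 0.3947
  Offered load a = λ/μ = cρ = 12.0/15.2 = 0.7895
  P₀ = [ Σₙ₌₀^1 aⁿ/n! + a^2/(2!(1-ρ)) ]⁻¹
  Σ = a^0/0! + a^1/1! = 1.0000 + 0.7895 = 1.7895
  a^2/(2!(1-ρ)) = 0.6233/(2 × 0.6053) = 0.5149
  P₀ = 1/(1.7895 + 0.5149) = 0.4340
  Lq = P₀·a^2·ρ / (2!(1-ρ)²) = 0.4340 × 0.6233 × 0.3947 / (2 × 0.3663) = 0.1457
  Wq_B = Lq/λ = 0.1457/12.0 = 0.01214
  W_B = Wq_B + 1/μ = 0.01214 + 0.06579 = 0.07793

Since W_B = 0.07793 < W_A = 0.1190, Option B (multiple servers) has the shorter time in system.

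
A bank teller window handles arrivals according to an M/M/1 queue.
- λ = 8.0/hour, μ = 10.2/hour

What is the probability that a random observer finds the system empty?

ρ = λ/μ = 8.0/10.2 = 0.7843
P(0) = 1 - ρ = 1 - 0.7843 = 0.2157
The server is idle 21.57% of the time.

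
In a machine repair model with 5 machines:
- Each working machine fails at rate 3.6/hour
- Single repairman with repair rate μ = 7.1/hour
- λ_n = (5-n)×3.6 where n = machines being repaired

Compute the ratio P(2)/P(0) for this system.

P(2)/P(0) = ∏_{i=0}^{2-1} λ_i/μ_{i+1}
= (5-0)×3.6/7.1 × (5-1)×3.6/7.1
= 5.1418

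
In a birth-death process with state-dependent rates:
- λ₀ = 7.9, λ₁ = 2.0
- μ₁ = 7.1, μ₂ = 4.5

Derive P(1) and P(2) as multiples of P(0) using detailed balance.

Balance equations:
State 0: λ₀P₀ = μ₁P₁ → P₁ = (λ₀/μ₁)P₀ = (7.9/7.1)P₀ = 1.1127P₀
State 1: P₂ = (λ₀λ₁)/(μ₁μ₂)P₀ = (7.9×2.0)/(7.1×4.5)P₀ = 0.4945P₀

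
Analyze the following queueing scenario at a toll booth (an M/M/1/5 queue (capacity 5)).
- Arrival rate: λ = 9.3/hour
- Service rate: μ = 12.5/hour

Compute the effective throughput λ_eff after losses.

ρ = λ/μ = 9.3/12.5 = 0.7440
P₀ = (1-ρ)/(1-ρ^(K+1)) = (1-0.7440)/(1-0.7440^6) = 0.2560/0.8304 = 0.3083
P_K = P₀×ρ^K = 0.30829 × 0.7440^5 = 0.30829 × 0.22796 = 0.07028
λ_eff = λ(1-P_K) = 9.3 × (1 - 0.07028) = 9.3 × 0.92972 = 8.6464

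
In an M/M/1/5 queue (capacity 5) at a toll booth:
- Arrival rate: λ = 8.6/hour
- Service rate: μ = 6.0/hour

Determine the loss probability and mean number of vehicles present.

ρ = λ/μ = 8.6/6.0 = 1.4333
P₀ = (1-ρ)/(1-ρ^(K+1)) = (1-1.4333)/(1-1.4333^6) = -0.4333/-7.6701 = 0.05649
P_K = P₀×ρ^K = 0.05649 × 1.4333^5 = 0.05649 × 6.0490 = 0.3417
Blocking probability P_5 = 0.3417 (34.17%)
L = ρ[1 - (K+1)ρ^K + Kρ^(K+1)] / [(1-ρ)(1-ρ^(K+1))]
L = 1.4333 × (1 - 6×6.04903 + 5×8.67007) / ((1 - 1.4333) × (1 - 8.67007)) = 3.4744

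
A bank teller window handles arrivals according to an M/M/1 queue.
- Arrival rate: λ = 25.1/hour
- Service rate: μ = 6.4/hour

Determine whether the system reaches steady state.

Stability requires ρ = λ/(cμ) < 1
ρ = 25.1/(1 × 6.4) = 25.1/6.40 = 3.9219
Since 3.9219 ≥ 1, the system is UNSTABLE.
Queue grows without bound. Need μ > λ = 25.1.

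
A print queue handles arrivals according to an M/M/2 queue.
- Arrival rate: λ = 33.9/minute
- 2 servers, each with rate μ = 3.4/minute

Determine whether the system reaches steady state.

Stability requires ρ = λ/(cμ) < 1
ρ = 33.9/(2 × 3.4) = 33.9/6.80 = 4.9853
Since 4.9853 ≥ 1, the system is UNSTABLE.
Need c > λ/μ = 33.9/3.4 = 9.97.
Minimum servers needed: c = 10.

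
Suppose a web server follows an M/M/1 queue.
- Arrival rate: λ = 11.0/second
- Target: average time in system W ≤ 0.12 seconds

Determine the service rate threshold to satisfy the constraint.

For M/M/1: W = 1/(μ-λ)
Need W ≤ 0.12, so 1/(μ-λ) ≤ 0.12
μ - λ ≥ 1/0.12 = 8.3333
μ ≥ 11.0 + 8.3333 = 19.3333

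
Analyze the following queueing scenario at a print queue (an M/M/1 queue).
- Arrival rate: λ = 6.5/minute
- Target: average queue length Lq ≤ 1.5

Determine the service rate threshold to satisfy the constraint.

For M/M/1: Lq = λ²/(μ(μ-λ))
Need Lq ≤ 1.5, i.e. μ(μ-λ) ≥ λ²/1.5
μ² - 6.5μ - 42.25/1.5 ≥ 0  →  μ² - 6.5μ - 28.16667 ≥ 0
Quadratic formula (positive root): μ = [λ + √(λ² + 4×28.16667)]/2
Discriminant: 42.25 + 4×28.16667 = 154.9167, √154.9167 = 12.4466
μ ≥ (6.5 + 12.4466)/2 = 9.4733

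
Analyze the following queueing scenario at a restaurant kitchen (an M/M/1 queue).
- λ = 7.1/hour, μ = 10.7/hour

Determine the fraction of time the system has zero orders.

ρ = λ/μ = 7.1/10.7 = 0.6636
P(0) = 1 - ρ = 1 - 0.6636 = 0.3364
The server is idle 33.64% of the time.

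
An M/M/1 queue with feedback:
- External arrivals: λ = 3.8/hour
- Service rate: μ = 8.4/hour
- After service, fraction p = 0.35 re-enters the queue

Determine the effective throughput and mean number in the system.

Effective arrival rate: λ_eff = λ/(1-p) = 3.8/(1-0.35) = 3.8/0.65 = 5.846154
ρ = λ_eff/μ = 5.846154/8.4 = 0.695971
L = ρ/(1-ρ) = 0.695971/(1-0.695971) = 2.2892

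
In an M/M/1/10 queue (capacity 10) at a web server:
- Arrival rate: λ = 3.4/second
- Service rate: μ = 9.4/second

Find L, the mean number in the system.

ρ = λ/μ = 3.4/9.4 = 0.3617
P₀ = (1-ρ)/(1-ρ^(K+1)) = (1-0.3617)/(1-0.3617^11) = 0.6383/1.0000 = 0.6383
P_K = P₀×ρ^K = 0.63831 × 0.3617^10 = 0.63831 × 0.000038325 = 0.00002446
L = ρ[1 - (K+1)ρ^K + Kρ^(K+1)] / [(1-ρ)(1-ρ^(K+1))]
L = 0.3617 × (1 - 11×0.00003833 + 10×0.00001386) / ((1 - 0.3617) × (1 - 0.00001386)) = 0.5665 requests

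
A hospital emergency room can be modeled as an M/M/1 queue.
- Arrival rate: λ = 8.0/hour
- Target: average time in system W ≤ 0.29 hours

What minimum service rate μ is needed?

For M/M/1: W = 1/(μ-λ)
Need W ≤ 0.29, so 1/(μ-λ) ≤ 0.29
μ - λ ≥ 1/0.29 = 3.4483
μ ≥ 8.0 + 3.4483 = 11.4483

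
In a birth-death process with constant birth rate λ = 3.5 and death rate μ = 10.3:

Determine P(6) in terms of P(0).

For constant rates: P(n)/P(0) = (λ/μ)^n
P(6)/P(0) = (3.5/10.3)^6 = 0.33981^6 = 0.001540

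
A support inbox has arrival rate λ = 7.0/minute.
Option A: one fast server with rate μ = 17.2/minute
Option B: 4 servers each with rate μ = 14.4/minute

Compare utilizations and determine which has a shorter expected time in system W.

Option A: single server μ = 17.2 (M/M/1)
  ρ_A = 7.0/17.2 = 0.4070
  W_A = 1/(μ-λ) = 1/(17.2-7.0) = 1/10.20 = 0.09804

Option B: 4 servers μ = 14.4 (M/M/4)
  ρ_B = λ/(cμ) = 7.0/(4×14.4) = 0.1215
  Offered load a = λ/μ = cρ = 7.0/14.4 = 0.4861
  P₀ = [ Σₙ₌₀^3 aⁿ/n! + a^4/(4!(1-ρ)) ]⁻¹
  Σ = a^0/0! + a^1/1! + a^2/2! + a^3/3! = 1.0000 + 0.48611 + 0.11815 + 0.019145 = 1.6234
  a^4/(4!(1-ρ)) = 0.055840/(24 × 0.87847) = 0.002649
  P₀ = 1/(1.6234 + 0.002649) = 0.6150
  Lq = P₀·a^4·ρ / (4!(1-ρ)²) = 0.6150 × 0.05584 × 0.1215 / (24 × 0.7717) = 0.0002253
  Wq_B = Lq/λ = 0.00022533/7.0 = 0.000032190
  W_B = Wq_B + 1/μ = 0.000032190 + 0.069444 = 0.06948

Since W_B = 0.06948 < W_A = 0.09804, Option B (multiple servers) has the shorter time in system.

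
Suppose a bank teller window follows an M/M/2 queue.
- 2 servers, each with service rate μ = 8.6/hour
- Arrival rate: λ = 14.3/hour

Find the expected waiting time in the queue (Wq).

Traffic intensity: ρ = λ/(cμ) = 14.3/(2×8.6) = 0.8314
Since ρ = 0.8314 < 1, system is stable.
Offered load a = λ/μ = cρ = 14.3/8.6 = 1.6628
P₀ = [ Σₙ₌₀^1 aⁿ/n! + a^2/(2!(1-ρ)) ]⁻¹
Σ = a^0/0! + a^1/1! = 1.0000 + 1.6628 = 2.6628
a^2/(2!(1-ρ)) = 2.76487/(2 × 0.168605) = 8.1993
P₀ = 1/(2.6628 + 8.1993) = 0.09206
Lq = P₀·a^2·ρ / (2!(1-ρ)²) = 0.092063 × 2.7649 × 0.83140 / (2 × 0.028428) = 3.7222
Wq = Lq/λ = 3.7222/14.3 = 0.2603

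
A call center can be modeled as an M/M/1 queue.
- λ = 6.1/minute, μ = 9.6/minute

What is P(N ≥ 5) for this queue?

ρ = λ/μ = 6.1/9.6 = 0.6354
P(N ≥ n) = ρⁿ
P(N ≥ 5) = 0.6354^5
P(N ≥ 5) = 0.1036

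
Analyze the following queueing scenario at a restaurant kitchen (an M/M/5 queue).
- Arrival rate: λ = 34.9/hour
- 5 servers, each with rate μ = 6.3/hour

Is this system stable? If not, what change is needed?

Stability requires ρ = λ/(cμ) < 1
ρ = 34.9/(5 × 6.3) = 34.9/31.50 = 1.1079
Since 1.1079 ≥ 1, the system is UNSTABLE.
Need c > λ/μ = 34.9/6.3 = 5.54.
Minimum servers needed: c = 6.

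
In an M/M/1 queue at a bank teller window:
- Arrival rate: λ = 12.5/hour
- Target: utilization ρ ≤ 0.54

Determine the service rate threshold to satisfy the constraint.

ρ = λ/μ, so μ = λ/ρ
μ ≥ 12.5/0.54 = 23.1481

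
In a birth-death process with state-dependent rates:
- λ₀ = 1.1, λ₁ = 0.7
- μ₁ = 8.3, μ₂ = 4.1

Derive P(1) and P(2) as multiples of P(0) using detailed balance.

Balance equations:
State 0: λ₀P₀ = μ₁P₁ → P₁ = (λ₀/μ₁)P₀ = (1.1/8.3)P₀ = 0.1325P₀
State 1: P₂ = (λ₀λ₁)/(μ₁μ₂)P₀ = (1.1×0.7)/(8.3×4.1)P₀ = 0.02263P₀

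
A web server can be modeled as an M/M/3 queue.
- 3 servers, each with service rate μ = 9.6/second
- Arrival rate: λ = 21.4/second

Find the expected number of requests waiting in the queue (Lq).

Traffic intensity: ρ = λ/(cμ) = 21.4/(3×9.6) = 0.7431
Since ρ = 0.7431 < 1, system is stable.
Offered load a = λ/μ = cρ = 21.4/9.6 = 2.2292
P₀ = [ Σₙ₌₀^2 aⁿ/n! + a^3/(3!(1-ρ)) ]⁻¹
Σ = a^0/0! + a^1/1! + a^2/2! = 1.0000 + 2.2292 + 2.4846 = 5.7138
a^3/(3!(1-ρ)) = 11.0771/(6 × 0.256944) = 7.1852
P₀ = 1/(5.7138 + 7.1852) = 0.07753
Lq = P₀·a^3·ρ / (3!(1-ρ)²) = 0.077526 × 11.0771 × 0.74306 / (6 × 0.066020) = 1.6109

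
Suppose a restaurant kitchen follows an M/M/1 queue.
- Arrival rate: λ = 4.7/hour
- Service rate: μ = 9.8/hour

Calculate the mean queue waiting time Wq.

First, compute utilization: ρ = λ/μ = 4.7/9.8 = 0.4796
For M/M/1: Wq = λ/(μ(μ-λ))
Wq = 4.7/(9.8 × (9.8-4.7))
Wq = 4.7/(9.8 × 5.10)
Wq = 0.09404 hours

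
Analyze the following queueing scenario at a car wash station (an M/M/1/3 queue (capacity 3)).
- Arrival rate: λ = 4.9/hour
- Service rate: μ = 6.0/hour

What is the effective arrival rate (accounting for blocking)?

ρ = λ/μ = 4.9/6.0 = 0.81667
P₀ = (1-ρ)/(1-ρ^(K+1)) = (1-0.81667)/(1-0.81667^4) = 0.1833/0.5552 = 0.3302
P_K = P₀×ρ^K = 0.3302 × 0.81667^3 = 0.3302 × 0.5447 = 0.1799
λ_eff = λ(1-P_K) = 4.9 × (1 - 0.17986) = 4.9 × 0.82014 = 4.0187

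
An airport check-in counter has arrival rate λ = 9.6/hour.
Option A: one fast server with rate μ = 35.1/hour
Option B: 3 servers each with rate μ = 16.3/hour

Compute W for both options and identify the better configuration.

Option A: single server μ = 35.1 (M/M/1)
  ρ_A = 9.6/35.1 = 0.2735
  W_A = 1/(μ-λ) = 1/(35.1-9.6) = 1/25.50 = 0.03922

Option B: 3 servers μ = 16.3 (M/M/3)
  ρ_B = λ/(cμ) = 9.6/(3×16.3) = 0.1963
  Offered load a = λ/μ = cρ = 9.6/16.3 = 0.5890
  P₀ = [ Σₙ₌₀^2 aⁿ/n! + a^3/(3!(1-ρ)) ]⁻¹
  Σ = a^0/0! + a^1/1! + a^2/2! = 1.0000 + 0.5890 + 0.1734 = 1.7624
  a^3/(3!(1-ρ)) = 0.2043/(6 × 0.8037) = 0.04237
  P₀ = 1/(1.7624 + 0.04237) = 0.5541
  Lq = P₀·a^3·ρ / (3!(1-ρ)²) = 0.5541 × 0.2043 × 0.1963 / (6 × 0.6459) = 0.005734
  Wq_B = Lq/λ = 0.005734/9.6 = 0.0005973
  W_B = Wq_B + 1/μ = 0.0005973 + 0.06135 = 0.06195

Since W_A = 0.03922 < W_B = 0.06195, Option A (single fast server) has the shorter time in system.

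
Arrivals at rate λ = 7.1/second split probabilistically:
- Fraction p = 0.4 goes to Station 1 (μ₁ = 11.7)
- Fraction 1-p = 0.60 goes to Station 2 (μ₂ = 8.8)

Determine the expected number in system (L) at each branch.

Effective rates: λ₁ = 7.1×0.4 = 2.84, λ₂ = 7.1×0.60 = 4.26
Station 1: ρ₁ = 2.84/11.7 = 0.2427, L₁ = ρ₁/(1-ρ₁) = 0.2427/(1-0.2427) = 0.3205
Station 2: ρ₂ = 4.26/8.8 = 0.48409, L₂ = ρ₂/(1-ρ₂) = 0.48409/(1-0.48409) = 0.9383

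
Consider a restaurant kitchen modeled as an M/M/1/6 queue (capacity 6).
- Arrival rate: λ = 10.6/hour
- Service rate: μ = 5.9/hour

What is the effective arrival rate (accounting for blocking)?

ρ = λ/μ = 10.6/5.9 = 1.7966
P₀ = (1-ρ)/(1-ρ^(K+1)) = (1-1.7966)/(1-1.7966^7) = -0.7966/-59.4171 = 0.01341
P_K = P₀×ρ^K = 0.013407 × 1.7966^6 = 0.013407 × 33.6286 = 0.4509
λ_eff = λ(1-P_K) = 10.6 × (1 - 0.45086) = 10.6 × 0.54914 = 5.8209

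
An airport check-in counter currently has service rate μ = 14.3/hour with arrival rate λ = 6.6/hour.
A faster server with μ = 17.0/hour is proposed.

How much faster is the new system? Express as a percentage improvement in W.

System 1: ρ₁ = 6.6/14.3 = 0.4615, W₁ = 1/(14.3-6.6) = 0.12987
System 2: ρ₂ = 6.6/17.0 = 0.3882, W₂ = 1/(17.0-6.6) = 0.096154
Improvement: (W₁-W₂)/W₁ = (0.12987-0.096154)/0.12987 = 25.96%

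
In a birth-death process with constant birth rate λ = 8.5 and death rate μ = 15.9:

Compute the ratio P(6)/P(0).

For constant rates: P(n)/P(0) = (λ/μ)^n
P(6)/P(0) = (8.5/15.9)^6 = 0.5346^6 = 0.02334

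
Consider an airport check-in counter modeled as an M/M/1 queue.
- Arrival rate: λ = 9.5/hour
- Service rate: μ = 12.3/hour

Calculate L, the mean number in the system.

ρ = λ/μ = 9.5/12.3 = 0.7724
For M/M/1: L = λ/(μ-λ)
L = 9.5/(12.3-9.5) = 9.5/2.80
L = 3.3929 passengers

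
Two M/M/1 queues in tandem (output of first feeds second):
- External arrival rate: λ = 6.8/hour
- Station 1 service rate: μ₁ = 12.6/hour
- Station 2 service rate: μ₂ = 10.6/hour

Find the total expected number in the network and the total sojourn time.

By Jackson's theorem, each station behaves as independent M/M/1.
Station 1: ρ₁ = 6.8/12.6 = 0.5397, L₁ = ρ₁/(1-ρ₁) = λ/(μ₁-λ) = 6.8/5.80 = 1.1724
Station 2: ρ₂ = 6.8/10.6 = 0.6415, L₂ = ρ₂/(1-ρ₂) = λ/(μ₂-λ) = 6.8/3.80 = 1.7895
Total: L = L₁ + L₂ = 1.1724 + 1.7895 = 2.9619
W = L/λ = 2.9619/6.8 = 0.4356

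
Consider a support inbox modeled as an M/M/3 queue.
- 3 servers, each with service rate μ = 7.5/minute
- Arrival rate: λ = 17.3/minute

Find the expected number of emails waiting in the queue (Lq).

Traffic intensity: ρ = λ/(cμ) = 17.3/(3×7.5) = 0.7689
Since ρ = 0.7689 < 1, system is stable.
Offered load a = λ/μ = cρ = 17.3/7.5 = 2.3067
P₀ = [ Σₙ₌₀^2 aⁿ/n! + a^3/(3!(1-ρ)) ]⁻¹
Σ = a^0/0! + a^1/1! + a^2/2! = 1.00000 + 2.30667 + 2.66036 = 5.9670
a^3/(3!(1-ρ)) = 12.2731/(6 × 0.23111) = 8.8508
P₀ = 1/(5.9670 + 8.8508) = 0.06749
Lq = P₀·a^3·ρ / (3!(1-ρ)²) = 0.067486 × 12.2731 × 0.76889 / (6 × 0.053412) = 1.9872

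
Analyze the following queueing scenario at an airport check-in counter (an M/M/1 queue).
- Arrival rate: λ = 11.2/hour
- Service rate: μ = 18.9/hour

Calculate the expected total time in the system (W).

First, compute utilization: ρ = λ/μ = 11.2/18.9 = 0.5926
For M/M/1: W = 1/(μ-λ)
W = 1/(18.9-11.2) = 1/7.70
W = 0.1299 hours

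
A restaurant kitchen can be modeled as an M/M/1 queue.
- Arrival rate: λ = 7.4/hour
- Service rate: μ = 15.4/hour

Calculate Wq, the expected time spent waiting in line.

First, compute utilization: ρ = λ/μ = 7.4/15.4 = 0.4805
For M/M/1: Wq = λ/(μ(μ-λ))
Wq = 7.4/(15.4 × (15.4-7.4))
Wq = 7.4/(15.4 × 8.00)
Wq = 0.06006 hours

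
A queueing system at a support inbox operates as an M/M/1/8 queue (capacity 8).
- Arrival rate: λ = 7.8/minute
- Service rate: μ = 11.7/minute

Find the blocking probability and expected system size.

ρ = λ/μ = 7.8/11.7 = 0.666667
P₀ = (1-ρ)/(1-ρ^(K+1)) = (1-0.666667)/(1-0.666667^9) = 0.3333/0.9740 = 0.3422
P_K = P₀×ρ^K = 0.3422 × 0.666667^8 = 0.3422 × 0.03902 = 0.01335
Blocking probability P_8 = 0.01335 (1.34%)
L = ρ[1 - (K+1)ρ^K + Kρ^(K+1)] / [(1-ρ)(1-ρ^(K+1))]
L = 0.666667 × (1 - 9×0.03902 + 8×0.02601) / ((1 - 0.666667) × (1 - 0.02601)) = 1.7596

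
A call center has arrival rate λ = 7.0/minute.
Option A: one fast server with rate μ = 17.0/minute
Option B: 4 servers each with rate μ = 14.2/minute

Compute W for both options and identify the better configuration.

Option A: single server μ = 17.0 (M/M/1)
  ρ_A = 7.0/17.0 = 0.4118
  W_A = 1/(μ-λ) = 1/(17.0-7.0) = 1/10.00 = 0.1000

Option B: 4 servers μ = 14.2 (M/M/4)
  ρ_B = λ/(cμ) = 7.0/(4×14.2) = 0.1232
  Offered load a = λ/μ = cρ = 7.0/14.2 = 0.4930
  P₀ = [ Σₙ₌₀^3 aⁿ/n! + a^4/(4!(1-ρ)) ]⁻¹
  Σ = a^0/0! + a^1/1! + a^2/2! + a^3/3! = 1.0000 + 0.49296 + 0.12150 + 0.019965 = 1.6344
  a^4/(4!(1-ρ)) = 0.05905/(24 × 0.8768) = 0.002806
  P₀ = 1/(1.6344 + 0.002806) = 0.6108
  Lq = P₀·a^4·ρ / (4!(1-ρ)²) = 0.6108 × 0.05905 × 0.1232 / (24 × 0.7687) = 0.0002409
  Wq_B = Lq/λ = 0.00024094/7.0 = 0.000034420
  W_B = Wq_B + 1/μ = 0.000034420 + 0.070423 = 0.07046

Since W_B = 0.07046 < W_A = 0.1000, Option B (multiple servers) has the shorter time in system.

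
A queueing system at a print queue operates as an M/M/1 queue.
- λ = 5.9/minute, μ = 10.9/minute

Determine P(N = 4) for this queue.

ρ = λ/μ = 5.9/10.9 = 0.5413
P(n) = (1-ρ)ρⁿ
P(4) = (1-0.5413) × 0.5413^4
P(4) = 0.4587 × 0.08585
P(4) = 0.03938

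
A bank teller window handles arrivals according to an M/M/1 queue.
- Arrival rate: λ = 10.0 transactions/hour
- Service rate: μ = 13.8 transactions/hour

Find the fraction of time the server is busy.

Server utilization: ρ = λ/μ
ρ = 10.0/13.8 = 0.7246
The server is busy 72.46% of the time.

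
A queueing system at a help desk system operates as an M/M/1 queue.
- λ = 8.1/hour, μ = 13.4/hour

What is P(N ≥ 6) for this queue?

ρ = λ/μ = 8.1/13.4 = 0.604478
P(N ≥ n) = ρⁿ
P(N ≥ 6) = 0.604478^6
P(N ≥ 6) = 0.04878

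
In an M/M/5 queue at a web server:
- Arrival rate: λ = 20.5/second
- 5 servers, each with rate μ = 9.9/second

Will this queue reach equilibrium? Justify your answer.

Stability requires ρ = λ/(cμ) < 1
ρ = 20.5/(5 × 9.9) = 20.5/49.50 = 0.4141
Since 0.4141 < 1, the system is STABLE.
The servers are busy 41.41% of the time.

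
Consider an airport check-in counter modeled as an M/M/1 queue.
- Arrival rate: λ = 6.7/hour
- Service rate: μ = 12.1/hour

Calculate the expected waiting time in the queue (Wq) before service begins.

First, compute utilization: ρ = λ/μ = 6.7/12.1 = 0.5537
For M/M/1: Wq = λ/(μ(μ-λ))
Wq = 6.7/(12.1 × (12.1-6.7))
Wq = 6.7/(12.1 × 5.40)
Wq = 0.1025 hours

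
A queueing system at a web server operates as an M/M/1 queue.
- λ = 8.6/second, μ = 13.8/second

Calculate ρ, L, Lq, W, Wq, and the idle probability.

Step 1: ρ = λ/μ = 8.6/13.8 = 0.6232
Step 2: L = λ/(μ-λ) = 8.6/5.20 = 1.6538
Step 3: Lq = λ²/(μ(μ-λ)) = 73.96/(13.8×5.20) = 1.0307
Step 4: W = 1/(μ-λ) = 1/5.20 = 0.1923
Step 5: Wq = λ/(μ(μ-λ)) = 8.6/(13.8×5.20) = 0.1198
Step 6: P(0) = 1-ρ = 0.3768
Verify: L = λW = 8.6×0.1923 = 1.6538 ✔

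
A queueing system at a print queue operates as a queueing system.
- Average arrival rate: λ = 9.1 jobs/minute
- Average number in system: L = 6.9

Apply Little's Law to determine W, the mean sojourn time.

Little's Law: L = λW, so W = L/λ
W = 6.9/9.1 = 0.7582 minutes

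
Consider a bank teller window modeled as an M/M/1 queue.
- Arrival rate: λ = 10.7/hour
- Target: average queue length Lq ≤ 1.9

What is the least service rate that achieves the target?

For M/M/1: Lq = λ²/(μ(μ-λ))
Need Lq ≤ 1.9, i.e. μ(μ-λ) ≥ λ²/1.9
μ² - 10.7μ - 114.49/1.9 ≥ 0  →  μ² - 10.7μ - 60.2579 ≥ 0
Quadratic formula (positive root): μ = [λ + √(λ² + 4×60.2579)]/2
Discriminant: 114.49 + 4×60.2579 = 355.5216, √355.5216 = 18.8553
μ ≥ (10.7 + 18.8553)/2 = 14.7776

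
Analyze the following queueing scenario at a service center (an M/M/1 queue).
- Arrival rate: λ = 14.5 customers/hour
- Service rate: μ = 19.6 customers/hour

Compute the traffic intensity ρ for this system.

Server utilization: ρ = λ/μ
ρ = 14.5/19.6 = 0.7398
The server is busy 73.98% of the time.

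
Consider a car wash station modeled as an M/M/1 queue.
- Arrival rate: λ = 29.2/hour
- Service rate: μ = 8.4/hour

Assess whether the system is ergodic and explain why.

Stability requires ρ = λ/(cμ) < 1
ρ = 29.2/(1 × 8.4) = 29.2/8.40 = 3.4762
Since 3.4762 ≥ 1, the system is UNSTABLE.
Queue grows without bound. Need μ > λ = 29.2.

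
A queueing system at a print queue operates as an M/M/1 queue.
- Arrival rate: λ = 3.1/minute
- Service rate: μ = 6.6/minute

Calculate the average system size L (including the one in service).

ρ = λ/μ = 3.1/6.6 = 0.4697
For M/M/1: L = λ/(μ-λ)
L = 3.1/(6.6-3.1) = 3.1/3.50
L = 0.8857 jobs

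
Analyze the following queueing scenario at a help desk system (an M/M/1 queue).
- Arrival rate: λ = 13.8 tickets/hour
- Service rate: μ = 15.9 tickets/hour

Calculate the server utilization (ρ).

Server utilization: ρ = λ/μ
ρ = 13.8/15.9 = 0.8679
The server is busy 86.79% of the time.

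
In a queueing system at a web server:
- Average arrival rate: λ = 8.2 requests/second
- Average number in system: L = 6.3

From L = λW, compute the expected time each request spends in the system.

Little's Law: L = λW, so W = L/λ
W = 6.3/8.2 = 0.7683 seconds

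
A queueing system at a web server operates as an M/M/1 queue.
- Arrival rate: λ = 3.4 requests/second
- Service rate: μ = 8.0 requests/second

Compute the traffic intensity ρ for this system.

Server utilization: ρ = λ/μ
ρ = 3.4/8.0 = 0.4250
The server is busy 42.50% of the time.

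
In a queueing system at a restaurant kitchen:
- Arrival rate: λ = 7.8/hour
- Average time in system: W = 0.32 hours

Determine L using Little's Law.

Little's Law: L = λW
L = 7.8 × 0.32 = 2.4960 orders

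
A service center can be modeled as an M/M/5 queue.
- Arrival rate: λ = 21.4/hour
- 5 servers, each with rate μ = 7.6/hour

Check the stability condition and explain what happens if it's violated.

Stability requires ρ = λ/(cμ) < 1
ρ = 21.4/(5 × 7.6) = 21.4/38.00 = 0.5632
Since 0.5632 < 1, the system is STABLE.
The servers are busy 56.32% of the time.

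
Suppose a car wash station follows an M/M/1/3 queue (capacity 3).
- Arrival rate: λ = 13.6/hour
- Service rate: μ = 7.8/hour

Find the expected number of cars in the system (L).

ρ = λ/μ = 13.6/7.8 = 1.7436
P₀ = (1-ρ)/(1-ρ^(K+1)) = (1-1.7436)/(1-1.7436^4) = -0.7436/-8.2425 = 0.09022
P_K = P₀×ρ^K = 0.09022 × 1.7436^3 = 0.09022 × 5.3008 = 0.4782
L = ρ[1 - (K+1)ρ^K + Kρ^(K+1)] / [(1-ρ)(1-ρ^(K+1))]
L = 1.7436 × (1 - 4×5.3008 + 3×9.2425) / ((1 - 1.7436) × (1 - 9.2425)) = 2.1405 cars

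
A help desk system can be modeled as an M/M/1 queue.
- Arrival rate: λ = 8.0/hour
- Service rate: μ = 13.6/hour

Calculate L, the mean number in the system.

ρ = λ/μ = 8.0/13.6 = 0.5882
For M/M/1: L = λ/(μ-λ)
L = 8.0/(13.6-8.0) = 8.0/5.60
L = 1.4286 tickets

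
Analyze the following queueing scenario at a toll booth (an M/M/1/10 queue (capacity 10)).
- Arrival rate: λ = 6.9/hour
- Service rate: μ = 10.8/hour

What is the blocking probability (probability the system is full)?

ρ = λ/μ = 6.9/10.8 = 0.638889
P₀ = (1-ρ)/(1-ρ^(K+1)) = (1-0.638889)/(1-0.638889^11) = 0.3611/0.9928 = 0.3637
P_K = P₀×ρ^K = 0.3637 × 0.638889^10 = 0.3637 × 0.01133 = 0.004121
Blocking probability = 0.41%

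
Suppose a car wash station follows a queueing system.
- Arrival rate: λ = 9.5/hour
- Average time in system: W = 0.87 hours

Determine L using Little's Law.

Little's Law: L = λW
L = 9.5 × 0.87 = 8.2650 cars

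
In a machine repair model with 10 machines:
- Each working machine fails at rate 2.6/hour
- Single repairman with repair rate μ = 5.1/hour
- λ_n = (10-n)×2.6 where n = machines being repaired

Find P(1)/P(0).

P(1)/P(0) = ∏_{i=0}^{1-1} λ_i/μ_{i+1}
= (10-0)×2.6/5.1
= 5.0980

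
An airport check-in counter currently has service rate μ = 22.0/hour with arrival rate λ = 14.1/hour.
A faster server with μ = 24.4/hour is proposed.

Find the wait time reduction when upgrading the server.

System 1: ρ₁ = 14.1/22.0 = 0.6409, W₁ = 1/(22.0-14.1) = 0.12658
System 2: ρ₂ = 14.1/24.4 = 0.5779, W₂ = 1/(24.4-14.1) = 0.097087
Improvement: (W₁-W₂)/W₁ = (0.12658-0.097087)/0.12658 = 23.30%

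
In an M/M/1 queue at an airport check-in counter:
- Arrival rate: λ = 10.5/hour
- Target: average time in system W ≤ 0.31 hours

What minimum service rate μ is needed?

For M/M/1: W = 1/(μ-λ)
Need W ≤ 0.31, so 1/(μ-λ) ≤ 0.31
μ - λ ≥ 1/0.31 = 3.2258
μ ≥ 10.5 + 3.2258 = 13.7258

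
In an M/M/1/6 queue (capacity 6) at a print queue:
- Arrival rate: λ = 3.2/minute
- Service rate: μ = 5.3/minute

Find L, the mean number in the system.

ρ = λ/μ = 3.2/5.3 = 0.60377
P₀ = (1-ρ)/(1-ρ^(K+1)) = (1-0.60377)/(1-0.60377^7) = 0.39623/0.97075 = 0.4082
P_K = P₀×ρ^K = 0.4082 × 0.60377^6 = 0.4082 × 0.04844 = 0.01977
L = ρ[1 - (K+1)ρ^K + Kρ^(K+1)] / [(1-ρ)(1-ρ^(K+1))]
L = 0.60377 × (1 - 7×0.04844 + 6×0.02925) / ((1 - 0.60377) × (1 - 0.02925)) = 1.3129 jobs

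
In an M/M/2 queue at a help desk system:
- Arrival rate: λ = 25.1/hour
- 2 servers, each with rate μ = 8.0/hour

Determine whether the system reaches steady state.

Stability requires ρ = λ/(cμ) < 1
ρ = 25.1/(2 × 8.0) = 25.1/16.00 = 1.5688
Since 1.5688 ≥ 1, the system is UNSTABLE.
Need c > λ/μ = 25.1/8.0 = 3.14.
Minimum servers needed: c = 4.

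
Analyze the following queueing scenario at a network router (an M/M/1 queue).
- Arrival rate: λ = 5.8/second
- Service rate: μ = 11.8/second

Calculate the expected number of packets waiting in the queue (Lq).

ρ = λ/μ = 5.8/11.8 = 0.4915
For M/M/1: Lq = λ²/(μ(μ-λ))
Lq = 33.64/(11.8 × 6.00)
Lq = 0.4751 packets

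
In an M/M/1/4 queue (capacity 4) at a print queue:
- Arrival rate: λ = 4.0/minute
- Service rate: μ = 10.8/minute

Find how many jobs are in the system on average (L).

ρ = λ/μ = 4.0/10.8 = 0.37037
P₀ = (1-ρ)/(1-ρ^(K+1)) = (1-0.37037)/(1-0.37037^5) = 0.6296/0.9930 = 0.6340
P_K = P₀×ρ^K = 0.6340 × 0.37037^4 = 0.6340 × 0.01882 = 0.01193
L = ρ[1 - (K+1)ρ^K + Kρ^(K+1)] / [(1-ρ)(1-ρ^(K+1))]
L = 0.37037 × (1 - 5×0.01882 + 4×0.006969) / ((1 - 0.37037) × (1 - 0.006969)) = 0.5531 jobs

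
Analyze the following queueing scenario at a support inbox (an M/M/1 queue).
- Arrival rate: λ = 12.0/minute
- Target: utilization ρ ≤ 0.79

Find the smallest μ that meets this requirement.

ρ = λ/μ, so μ = λ/ρ
μ ≥ 12.0/0.79 = 15.1899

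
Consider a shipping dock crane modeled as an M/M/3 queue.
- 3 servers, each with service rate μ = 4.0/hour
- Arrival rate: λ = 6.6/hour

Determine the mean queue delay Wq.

Traffic intensity: ρ = λ/(cμ) = 6.6/(3×4.0) = 0.5500
Since ρ = 0.5500 < 1, system is stable.
Offered load a = λ/μ = cρ = 6.6/4.0 = 1.6500
P₀ = [ Σₙ₌₀^2 aⁿ/n! + a^3/(3!(1-ρ)) ]⁻¹
Σ = a^0/0! + a^1/1! + a^2/2! = 1.0000 + 1.6500 + 1.3612 = 4.0112
a^3/(3!(1-ρ)) = 4.4921/(6 × 0.4500) = 1.6637
P₀ = 1/(4.0112 + 1.6637) = 0.1762
Lq = P₀·a^3·ρ / (3!(1-ρ)²) = 0.1762 × 4.4921 × 0.5500 / (6 × 0.2025) = 0.3583
Wq = Lq/λ = 0.3583/6.6 = 0.05429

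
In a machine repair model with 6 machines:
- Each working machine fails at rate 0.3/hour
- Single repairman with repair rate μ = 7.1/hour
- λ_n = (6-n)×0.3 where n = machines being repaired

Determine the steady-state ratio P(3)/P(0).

P(3)/P(0) = ∏_{i=0}^{3-1} λ_i/μ_{i+1}
= (6-0)×0.3/7.1 × (6-1)×0.3/7.1 × (6-2)×0.3/7.1
= 0.009053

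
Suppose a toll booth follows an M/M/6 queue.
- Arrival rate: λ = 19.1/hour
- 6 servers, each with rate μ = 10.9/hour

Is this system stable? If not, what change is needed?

Stability requires ρ = λ/(cμ) < 1
ρ = 19.1/(6 × 10.9) = 19.1/65.40 = 0.2920
Since 0.2920 < 1, the system is STABLE.
The servers are busy 29.20% of the time.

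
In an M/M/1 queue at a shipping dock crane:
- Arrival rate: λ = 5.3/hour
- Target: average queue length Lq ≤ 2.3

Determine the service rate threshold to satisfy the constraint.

For M/M/1: Lq = λ²/(μ(μ-λ))
Need Lq ≤ 2.3, i.e. μ(μ-λ) ≥ λ²/2.3
μ² - 5.3μ - 28.09/2.3 ≥ 0  →  μ² - 5.3μ - 12.21304 ≥ 0
Quadratic formula (positive root): μ = [λ + √(λ² + 4×12.21304)]/2
Discriminant: 28.09 + 4×12.21304 = 76.9422, √76.9422 = 8.7717
μ ≥ (5.3 + 8.7717)/2 = 7.0358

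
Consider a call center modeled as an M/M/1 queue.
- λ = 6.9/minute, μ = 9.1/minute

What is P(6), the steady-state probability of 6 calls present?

ρ = λ/μ = 6.9/9.1 = 0.7582
P(n) = (1-ρ)ρⁿ
P(6) = (1-0.7582) × 0.7582^6
P(6) = 0.2418 × 0.1900
P(6) = 0.04594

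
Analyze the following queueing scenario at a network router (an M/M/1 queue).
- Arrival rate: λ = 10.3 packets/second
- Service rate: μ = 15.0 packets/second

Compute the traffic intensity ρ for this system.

Server utilization: ρ = λ/μ
ρ = 10.3/15.0 = 0.6867
The server is busy 68.67% of the time.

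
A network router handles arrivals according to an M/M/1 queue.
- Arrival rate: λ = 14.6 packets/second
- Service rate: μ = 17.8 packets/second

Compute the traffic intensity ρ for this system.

Server utilization: ρ = λ/μ
ρ = 14.6/17.8 = 0.8202
The server is busy 82.02% of the time.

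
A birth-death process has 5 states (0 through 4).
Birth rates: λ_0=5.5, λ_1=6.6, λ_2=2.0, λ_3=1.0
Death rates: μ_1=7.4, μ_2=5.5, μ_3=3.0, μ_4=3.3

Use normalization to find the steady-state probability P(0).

Ratios P(n)/P(0) = (λ₀···λₙ₋₁)/(μ₁···μₙ):
P(1)/P(0) = (5.5)/(7.4) = 0.7432
P(2)/P(0) = (5.5×6.6)/(7.4×5.5) = 0.8919
P(3)/P(0) = (5.5×6.6×2.0)/(7.4×5.5×3.0) = 0.5946
P(4)/P(0) = (5.5×6.6×2.0×1.0)/(7.4×5.5×3.0×3.3) = 0.1802

Normalization: ∑ P(n) = 1
P(0) × (1.0000 + 0.7432 + 0.8919 + 0.5946 + 0.1802) = 1
P(0) × 3.4099 = 1
P(0) = 1/3.4099 = 0.2933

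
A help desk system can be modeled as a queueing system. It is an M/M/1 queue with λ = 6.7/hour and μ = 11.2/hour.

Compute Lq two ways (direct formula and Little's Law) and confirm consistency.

Method 1 (direct): Lq = λ²/(μ(μ-λ)) = 44.89/(11.2 × 4.50) = 0.8907

Method 2 (Little's Law):
W = 1/(μ-λ) = 1/4.50 = 0.222222
Wq = W - 1/μ = 0.222222 - 0.0892857 = 0.13294
Lq = λWq = 6.7 × 0.13294 = 0.8907 ✔ (matches Method 1)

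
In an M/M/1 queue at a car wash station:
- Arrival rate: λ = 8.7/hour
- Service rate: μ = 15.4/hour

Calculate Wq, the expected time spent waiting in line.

First, compute utilization: ρ = λ/μ = 8.7/15.4 = 0.5649
For M/M/1: Wq = λ/(μ(μ-λ))
Wq = 8.7/(15.4 × (15.4-8.7))
Wq = 8.7/(15.4 × 6.70)
Wq = 0.08432 hours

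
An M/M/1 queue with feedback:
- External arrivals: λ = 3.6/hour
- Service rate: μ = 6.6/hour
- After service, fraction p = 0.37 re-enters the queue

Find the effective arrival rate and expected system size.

Effective arrival rate: λ_eff = λ/(1-p) = 3.6/(1-0.37) = 3.6/0.63 = 5.7143
ρ = λ_eff/μ = 5.7143/6.6 = 0.8658
L = ρ/(1-ρ) = 0.8658/(1-0.8658) = 6.4516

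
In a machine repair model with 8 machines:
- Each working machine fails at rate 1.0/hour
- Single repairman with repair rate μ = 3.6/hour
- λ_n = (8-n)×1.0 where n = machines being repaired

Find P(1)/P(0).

P(1)/P(0) = ∏_{i=0}^{1-1} λ_i/μ_{i+1}
= (8-0)×1.0/3.6
= 2.2222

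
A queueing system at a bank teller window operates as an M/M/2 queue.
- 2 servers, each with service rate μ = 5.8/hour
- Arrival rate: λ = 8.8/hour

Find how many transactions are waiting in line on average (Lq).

Traffic intensity: ρ = λ/(cμ) = 8.8/(2×5.8) = 0.7586
Since ρ = 0.7586 < 1, system is stable.
Offered load a = λ/μ = cρ = 8.8/5.8 = 1.5172
P₀ = [ Σₙ₌₀^1 aⁿ/n! + a^2/(2!(1-ρ)) ]⁻¹
Σ = a^0/0! + a^1/1! = 1.0000 + 1.5172 = 2.5172
a^2/(2!(1-ρ)) = 2.30202/(2 × 0.241379) = 4.7685
P₀ = 1/(2.5172 + 4.7685) = 0.1373
Lq = P₀·a^2·ρ / (2!(1-ρ)²) = 0.137255 × 2.30202 × 0.758621 / (2 × 0.0582640) = 2.0570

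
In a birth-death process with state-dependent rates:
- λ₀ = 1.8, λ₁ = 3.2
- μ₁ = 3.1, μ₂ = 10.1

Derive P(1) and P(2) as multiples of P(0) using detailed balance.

Balance equations:
State 0: λ₀P₀ = μ₁P₁ → P₁ = (λ₀/μ₁)P₀ = (1.8/3.1)P₀ = 0.5806P₀
State 1: P₂ = (λ₀λ₁)/(μ₁μ₂)P₀ = (1.8×3.2)/(3.1×10.1)P₀ = 0.1840P₀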